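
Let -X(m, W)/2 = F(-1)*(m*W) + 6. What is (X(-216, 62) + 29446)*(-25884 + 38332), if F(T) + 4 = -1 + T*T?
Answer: -967234496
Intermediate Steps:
F(T) = -5 + T² (F(T) = -4 + (-1 + T*T) = -4 + (-1 + T²) = -5 + T²)
X(m, W) = -12 + 8*W*m (X(m, W) = -2*((-5 + (-1)²)*(m*W) + 6) = -2*((-5 + 1)*(W*m) + 6) = -2*(-4*W*m + 6) = -2*(6 - 4*W*m) = -12 + 8*W*m)
(X(-216, 62) + 29446)*(-25884 + 38332) = ((-12 + 8*62*(-216)) + 29446)*(-25884 + 38332) = ((-12 - 107136) + 29446)*12448 = (-107148 + 29446)*12448 = -77702*12448 = -967234496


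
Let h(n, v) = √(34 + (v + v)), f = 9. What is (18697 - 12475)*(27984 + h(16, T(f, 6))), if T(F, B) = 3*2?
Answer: 174116448 + 6222*√46 ≈ 1.7416e+8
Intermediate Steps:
T(F, B) = 6
h(n, v) = √(34 + 2*v)
(18697 - 12475)*(27984 + h(16, T(f, 6))) = (18697 - 12475)*(27984 + √(34 + 2*6)) = 6222*(27984 + √(34 + 12)) = 6222*(27984 + √46) = 174116448 + 6222*√46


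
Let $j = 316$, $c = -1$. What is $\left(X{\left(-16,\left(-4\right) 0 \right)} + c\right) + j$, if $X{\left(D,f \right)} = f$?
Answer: $315$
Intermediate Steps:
$\left(X{\left(-16,\left(-4\right) 0 \right)} + c\right) + j = \left(\left(-4\right) 0 - 1\right) + 316 = \left(0 - 1\right) + 316 = -1 + 316 = 315$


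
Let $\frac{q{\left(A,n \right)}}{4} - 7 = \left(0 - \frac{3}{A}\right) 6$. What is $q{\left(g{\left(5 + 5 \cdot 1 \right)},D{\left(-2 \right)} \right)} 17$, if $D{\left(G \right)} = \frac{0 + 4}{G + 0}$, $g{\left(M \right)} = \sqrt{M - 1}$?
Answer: $68$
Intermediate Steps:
$g{\left(M \right)} = \sqrt{-1 + M}$
$D{\left(G \right)} = \frac{4}{G}$
$q{\left(A,n \right)} = 28 - \frac{72}{A}$ ($q{\left(A,n \right)} = 28 + 4 \left(0 - \frac{3}{A}\right) 6 = 28 + 4 - \frac{3}{A} 6 = 28 + 4 \left(- \frac{18}{A}\right) = 28 - \frac{72}{A}$)
$q{\left(g{\left(5 + 5 \cdot 1 \right)},D{\left(-2 \right)} \right)} 17 = \left(28 - \frac{72}{\sqrt{-1 + \left(5 + 5 \cdot 1\right)}}\right) 17 = \left(28 - \frac{72}{\sqrt{-1 + \left(5 + 5\right)}}\right) 17 = \left(28 - \frac{72}{\sqrt{-1 + 10}}\right) 17 = \left(28 - \frac{72}{\sqrt{9}}\right) 17 = \left(28 - \frac{72}{3}\right) 17 = \left(28 - 24\right) 17 = 4 \cdot 17 = 68$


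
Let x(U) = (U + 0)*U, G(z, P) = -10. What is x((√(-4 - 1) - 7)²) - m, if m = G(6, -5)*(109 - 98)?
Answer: 1066 - 1232*I*√5 ≈ 1066.0 - 2754.8*I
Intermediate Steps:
x(U) = U² (x(U) = U*U = U²)
m = -110 (m = -10*(109 - 98) = -10*11 = -110)
x((√(-4 - 1) - 7)²) - m = ((√(-4 - 1) - 7)²)² - 1*(-110) = ((√(-5) - 7)²)² + 110 = ((I*√5 - 7)²)² + 110 = ((-7 + I*√5)²)² + 110 = (-7 + I*√5)⁴ + 110 = 110 + (-7 + I*√5)⁴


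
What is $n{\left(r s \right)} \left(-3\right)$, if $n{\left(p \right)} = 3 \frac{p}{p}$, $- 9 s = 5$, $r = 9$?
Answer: $-9$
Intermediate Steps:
$s = - \frac{5}{9}$ ($s = \left(- \frac{1}{9}\right) 5 = - \frac{5}{9} \approx -0.55556$)
$n{\left(p \right)} = 3$ ($n{\left(p \right)} = 3 \cdot 1 = 3$)
$n{\left(r s \right)} \left(-3\right) = 3 \left(-3\right) = -9$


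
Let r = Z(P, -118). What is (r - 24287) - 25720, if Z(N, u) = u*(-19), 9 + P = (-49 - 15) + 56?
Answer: -47765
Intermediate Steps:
P = -17 (P = -9 + ((-49 - 15) + 56) = -9 + (-64 + 56) = -9 - 8 = -17)
Z(N, u) = -19*u
r = 2242 (r = -19*(-118) = 2242)
(r - 24287) - 25720 = (2242 - 24287) - 25720 = -22045 - 25720 = -47765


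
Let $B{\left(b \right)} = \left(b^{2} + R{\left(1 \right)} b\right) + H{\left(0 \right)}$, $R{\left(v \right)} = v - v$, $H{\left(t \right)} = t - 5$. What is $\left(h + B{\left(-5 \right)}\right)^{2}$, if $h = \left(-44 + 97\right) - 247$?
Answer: $30276$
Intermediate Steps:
$H{\left(t \right)} = -5 + t$
$R{\left(v \right)} = 0$
$B{\left(b \right)} = -5 + b^{2}$ ($B{\left(b \right)} = \left(b^{2} + 0 b\right) + \left(-5 + 0\right) = \left(b^{2} + 0\right) - 5 = b^{2} - 5 = -5 + b^{2}$)
$h = -194$ ($h = 53 - 247 = -194$)
$\left(h + B{\left(-5 \right)}\right)^{2} = \left(-194 - \left(5 - \left(-5\right)^{2}\right)\right)^{2} = \left(-194 + \left(-5 + 25\right)\right)^{2} = \left(-194 + 20\right)^{2} = \left(-174\right)^{2} = 30276$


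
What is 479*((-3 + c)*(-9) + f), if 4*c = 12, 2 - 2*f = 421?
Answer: -200701/2 ≈ -1.0035e+5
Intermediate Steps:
f = -419/2 (f = 1 - ½*421 = 1 - 421/2 = -419/2 ≈ -209.50)
c = 3 (c = (¼)*12 = 3)
479*((-3 + c)*(-9) + f) = 479*((-3 + 3)*(-9) - 419/2) = 479*(0*(-9) - 419/2) = 479*(0 - 419/2) = 479*(-419/2) = -200701/2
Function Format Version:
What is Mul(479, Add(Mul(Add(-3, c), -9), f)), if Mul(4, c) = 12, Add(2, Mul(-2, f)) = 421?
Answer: Rational(-200701, 2) ≈ -1.0035e+5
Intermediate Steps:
f = Rational(-419, 2) (f = Add(1, Mul(Rational(-1, 2), 421)) = Add(1, Rational(-421, 2)) = Rational(-419, 2) ≈ -209.50)
c = 3 (c = Mul(Rational(1, 4), 12) = 3)
Mul(479, Add(Mul(Add(-3, c), -9), f)) = Mul(479, Add(Mul(Add(-3, 3), -9), Rational(-419, 2))) = Mul(479, Add(Mul(0, -9), Rational(-419, 2))) = Mul(479, Add(0, Rational(-419, 2))) = Mul(479, Rational(-419, 2)) = Rational(-200701, 2)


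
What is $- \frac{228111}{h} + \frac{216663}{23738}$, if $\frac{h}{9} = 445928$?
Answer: $\frac{144021664243}{15878158296} \approx 9.0704$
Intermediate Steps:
$h = 4013352$ ($h = 9 \cdot 445928 = 4013352$)
$- \frac{228111}{h} + \frac{216663}{23738} = - \frac{228111}{4013352} + \frac{216663}{23738} = \left(-228111\right) \frac{1}{4013352} + 216663 \cdot \frac{1}{23738} = - \frac{76037}{1337784} + \frac{216663}{23738} = \frac{144021664243}{15878158296}$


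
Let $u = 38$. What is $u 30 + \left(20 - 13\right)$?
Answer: $1147$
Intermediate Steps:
$u 30 + \left(20 - 13\right) = 38 \cdot 30 + \left(20 - 13\right) = 1140 + \left(20 - 13\right) = 1140 + 7 = 1147$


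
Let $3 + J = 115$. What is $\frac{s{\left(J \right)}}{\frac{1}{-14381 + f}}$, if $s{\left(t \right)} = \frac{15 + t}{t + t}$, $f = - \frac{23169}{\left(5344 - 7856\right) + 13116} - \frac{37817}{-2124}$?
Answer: $- \frac{2568177861983}{315320544} \approx -8144.7$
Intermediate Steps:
$J = 112$ ($J = -3 + 115 = 112$)
$f = \frac{21987532}{1407681}$ ($f = - \frac{23169}{-2512 + 13116} - - \frac{37817}{2124} = - \frac{23169}{10604} + \frac{37817}{2124} = \frac{21987532}{1407681} \approx 15.62$)
$s{\left(t \right)} = \frac{15 + t}{2 t}$
$\frac{s{\left(J \right)}}{\frac{1}{-14381 + f}} = \frac{\frac{1}{2} \cdot \frac{1}{112} \left(15 + 112\right)}{\frac{1}{-14381 + \frac{21987532}{1407681}}} = \frac{\frac{1}{2} \cdot \frac{1}{112} \cdot 127}{\frac{1}{- \frac{20221872929}{1407681}}} = \frac{127}{224 \left(- \frac{1407681}{20221872929}\right)} = \frac{127}{224} \left(- \frac{20221872929}{1407681}\right) = - \frac{2568177861983}{315320544}$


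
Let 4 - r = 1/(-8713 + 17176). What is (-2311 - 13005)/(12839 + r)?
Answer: -32404827/27172577 ≈ -1.1926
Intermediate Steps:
r = 33851/8463 (r = 4 - 1/(-8713 + 17176) = 4 - 1/8463 = 33851/8463 ≈ 3.9999)
(-2311 - 13005)/(12839 + r) = (-2311 - 13005)/(12839 + 33851/8463) = -15316/108690308/8463 = -15316*8463/108690308 = -32404827/27172577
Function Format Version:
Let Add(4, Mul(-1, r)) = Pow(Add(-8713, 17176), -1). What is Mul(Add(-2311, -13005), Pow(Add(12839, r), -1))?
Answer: Rational(-32404827, 27172577) ≈ -1.1926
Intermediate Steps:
r = Rational(33851, 8463) (r = Add(4, Mul(-1, Pow(Add(-8713, 17176), -1))) = Add(4, Mul(-1, Pow(8463, -1))) = Add(4, Mul(-1, Rational(1, 8463))) = Add(4, Rational(-1, 8463)) = Rational(33851, 8463) ≈ 3.9999)
Mul(Add(-2311, -13005), Pow(Add(12839, r), -1)) = Mul(Add(-2311, -13005), Pow(Add(12839, Rational(33851, 8463)), -1)) = Mul(-15316, Pow(Rational(108690308, 8463), -1)) = Mul(-15316, Rational(8463, 108690308)) = Rational(-32404827, 27172577)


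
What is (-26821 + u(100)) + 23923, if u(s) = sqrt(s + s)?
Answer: -2898 + 10*sqrt(2) ≈ -2883.9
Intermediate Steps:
u(s) = sqrt(2)*sqrt(s) (u(s) = sqrt(2*s) = sqrt(2)*sqrt(s))
(-26821 + u(100)) + 23923 = (-26821 + sqrt(2)*sqrt(100)) + 23923 = (-26821 + sqrt(2)*10) + 23923 = (-26821 + 10*sqrt(2)) + 23923 = -2898 + 10*sqrt(2)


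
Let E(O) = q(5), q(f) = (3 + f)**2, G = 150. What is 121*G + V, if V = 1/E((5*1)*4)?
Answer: 1161601/64 ≈ 18150.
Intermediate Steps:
E(O) = 64 (E(O) = (3 + 5)**2 = 8**2 = 64)
V = 1/64 ≈ 0.015625
121*G + V = 121*150 + 1/64 = 18150 + 1/64 = 1161601/64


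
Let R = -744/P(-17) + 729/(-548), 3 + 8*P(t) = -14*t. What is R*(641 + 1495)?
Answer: -1833227874/32195 ≈ -56941.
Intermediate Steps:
P(t) = -3/8 - 7*t/4 (P(t) = -3/8 + (-14*t)/8 = -3/8 - 7*t/4)
R = -3433011/128780 (R = -744/(-3/8 - 7/4*(-17)) + 729/(-548) = -744/(-3/8 + 119/4) + 729*(-1/548) = -744/235/8 - 729/548 = -744*8/235 - 729/548 = -5952/235 - 729/548 = -3433011/128780 ≈ -26.658)
R*(641 + 1495) = -3433011*(641 + 1495)/128780 = -3433011/128780*2136 = -1833227874/32195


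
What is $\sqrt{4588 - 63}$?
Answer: $5 \sqrt{181} \approx 67.268$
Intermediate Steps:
$\sqrt{4588 - 63} = \sqrt{4525} = 5 \sqrt{181}$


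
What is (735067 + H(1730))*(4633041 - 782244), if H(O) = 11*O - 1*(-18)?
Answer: 2903943779655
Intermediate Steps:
H(O) = 18 + 11*O (H(O) = 11*O + 18 = 18 + 11*O)
(735067 + H(1730))*(4633041 - 782244) = (735067 + (18 + 11*1730))*(4633041 - 782244) = (735067 + (18 + 19030))*3850797 = (735067 + 19048)*3850797 = 754115*3850797 = 2903943779655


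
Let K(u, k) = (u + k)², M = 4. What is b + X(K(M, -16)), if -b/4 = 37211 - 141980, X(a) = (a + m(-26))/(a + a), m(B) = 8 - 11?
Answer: 40231343/96 ≈ 4.1908e+5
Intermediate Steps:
m(B) = -3
K(u, k) = (k + u)²
X(a) = (-3 + a)/(2*a) (X(a) = (a - 3)/(a + a) = (-3 + a)/((2*a)) = (-3 + a)*(1/(2*a)) = (-3 + a)/(2*a))
b = 419076 (b = -4*(37211 - 141980) = -4*(-104769) = 419076)
b + X(K(M, -16)) = 419076 + (-3 + (-16 + 4)²)/(2*((-16 + 4)²)) = 419076 + (-3 + (-12)²)/(2*((-12)²)) = 419076 + (½)*(-3 + 144)/144 = 419076 + (½)*(1/144)*141 = 419076 + 47/96 = 40231343/96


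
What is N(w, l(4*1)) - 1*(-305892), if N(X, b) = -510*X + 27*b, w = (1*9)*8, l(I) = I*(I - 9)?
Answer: 268632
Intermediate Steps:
l(I) = I*(-9 + I)
w = 72 (w = 9*8 = 72)
N(w, l(4*1)) - 1*(-305892) = (-510*72 + 27*((4*1)*(-9 + 4*1))) - 1*(-305892) = (-36720 + 27*(4*(-9 + 4))) + 305892 = (-36720 + 27*(4*(-5))) + 305892 = (-36720 + 27*(-20)) + 305892 = (-36720 - 540) + 305892 = -37260 + 305892 = 268632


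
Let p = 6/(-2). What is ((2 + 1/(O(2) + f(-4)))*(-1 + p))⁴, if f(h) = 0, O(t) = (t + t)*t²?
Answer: 1185921/256 ≈ 4632.5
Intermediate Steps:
O(t) = 2*t³ (O(t) = (2*t)*t² = 2*t³)
p = -3 (p = 6*(-½) = -3)
((2 + 1/(O(2) + f(-4)))*(-1 + p))⁴ = ((2 + 1/(2*2³ + 0))*(-1 - 3))⁴ = ((2 + 1/(2*8 + 0))*(-4))⁴ = ((2 + 1/(16 + 0))*(-4))⁴ = ((2 + 1/16)*(-4))⁴ = ((33/16)*(-4))⁴ = (-33/4)⁴ = 1185921/256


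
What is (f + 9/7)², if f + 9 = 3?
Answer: 1089/49 ≈ 22.224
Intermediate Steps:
f = -6 (f = -9 + 3 = -6)
(f + 9/7)² = (-6 + 9/7)² = (-33/7)² = 1089/49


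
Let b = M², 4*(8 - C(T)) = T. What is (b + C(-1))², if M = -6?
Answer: 31329/16 ≈ 1958.1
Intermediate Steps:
C(T) = 8 - T/4
b = 36 (b = (-6)² = 36)
(b + C(-1))² = (36 + (8 - ¼*(-1)))² = (36 + (8 + ¼))² = (36 + 33/4)² = (177/4)² = 31329/16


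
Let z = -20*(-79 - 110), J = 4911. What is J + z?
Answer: 8691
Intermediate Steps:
z = 3780 (z = -20*(-189) = 3780)
J + z = 4911 + 3780 = 8691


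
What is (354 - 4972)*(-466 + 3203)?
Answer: -12639466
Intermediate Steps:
(354 - 4972)*(-466 + 3203) = -4618*2737 = -12639466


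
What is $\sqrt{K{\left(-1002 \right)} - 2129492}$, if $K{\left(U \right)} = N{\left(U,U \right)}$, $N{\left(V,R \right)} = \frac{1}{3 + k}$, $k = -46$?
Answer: $\frac{i \sqrt{3937430751}}{43} \approx 1459.3 i$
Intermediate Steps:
$N{\left(V,R \right)} = - \frac{1}{43}$ ($N{\left(V,R \right)} = \frac{1}{3 - 46} = \frac{1}{-43} = - \frac{1}{43}$)
$K{\left(U \right)} = - \frac{1}{43}$
$\sqrt{K{\left(-1002 \right)} - 2129492} = \sqrt{- \frac{1}{43} - 2129492} = \sqrt{- \frac{91568157}{43}} = \frac{i \sqrt{3937430751}}{43}$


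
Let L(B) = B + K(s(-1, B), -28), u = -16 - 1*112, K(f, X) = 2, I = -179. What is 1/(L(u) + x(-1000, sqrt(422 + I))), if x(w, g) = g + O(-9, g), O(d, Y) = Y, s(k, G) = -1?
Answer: -7/828 - sqrt(3)/828 ≈ -0.010546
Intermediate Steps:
x(w, g) = 2*g (x(w, g) = g + g = 2*g)
u = -128 (u = -16 - 112 = -128)
L(B) = 2 + B (L(B) = B + 2 = 2 + B)
1/(L(u) + x(-1000, sqrt(422 + I))) = 1/((2 - 128) + 2*sqrt(422 - 179)) = 1/(-126 + 2*sqrt(243)) = 1/(-126 + 2*(9*sqrt(3))) = 1/(-126 + 18*sqrt(3))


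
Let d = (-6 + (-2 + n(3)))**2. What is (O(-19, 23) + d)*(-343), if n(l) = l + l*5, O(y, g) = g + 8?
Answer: -44933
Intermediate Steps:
O(y, g) = 8 + g
n(l) = 6*l (n(l) = l + 5*l = 6*l)
d = 100 (d = (-6 + (-2 + 6*3))**2 = (-6 + (-2 + 18))**2 = (-6 + 16)**2 = 10**2 = 100)
(O(-19, 23) + d)*(-343) = ((8 + 23) + 100)*(-343) = (31 + 100)*(-343) = 131*(-343) = -44933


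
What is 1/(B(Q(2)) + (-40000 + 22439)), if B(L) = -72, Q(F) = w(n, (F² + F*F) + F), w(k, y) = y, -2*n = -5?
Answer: -1/17633 ≈ -5.6712e-5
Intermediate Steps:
n = 5/2 (n = -½*(-5) = 5/2 ≈ 2.5000)
Q(F) = F + 2*F² (Q(F) = (F² + F*F) + F = (F² + F²) + F = 2*F² + F = F + 2*F²)
1/(B(Q(2)) + (-40000 + 22439)) = 1/(-72 + (-40000 + 22439)) = 1/(-72 - 17561) = 1/(-17633) = -1/17633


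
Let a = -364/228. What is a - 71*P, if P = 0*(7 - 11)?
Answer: -91/57 ≈ -1.5965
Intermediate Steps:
a = -91/57 (a = -364*1/228 = -91/57 ≈ -1.5965)
P = 0 (P = 0*(-4) = 0)
a - 71*P = -91/57 - 71*0 = -91/57 + 0 = -91/57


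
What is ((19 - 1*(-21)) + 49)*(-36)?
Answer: -3204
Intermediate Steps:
((19 - 1*(-21)) + 49)*(-36) = ((19 + 21) + 49)*(-36) = (40 + 49)*(-36) = 89*(-36) = -3204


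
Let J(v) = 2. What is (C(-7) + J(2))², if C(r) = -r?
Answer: 81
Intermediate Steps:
(C(-7) + J(2))² = (-1*(-7) + 2)² = (7 + 2)² = 9² = 81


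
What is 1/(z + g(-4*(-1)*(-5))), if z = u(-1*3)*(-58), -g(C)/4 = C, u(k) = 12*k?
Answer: 1/2168 ≈ 0.00046125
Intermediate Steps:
g(C) = -4*C
z = 2088 (z = (12*(-1*3))*(-58) = (12*(-3))*(-58) = -36*(-58) = 2088)
1/(z + g(-4*(-1)*(-5))) = 1/(2088 - 4*(-4*(-1))*(-5)) = 1/(2088 - 16*(-5)) = 1/(2088 - 4*(-20)) = 1/(2088 + 80) = 1/2168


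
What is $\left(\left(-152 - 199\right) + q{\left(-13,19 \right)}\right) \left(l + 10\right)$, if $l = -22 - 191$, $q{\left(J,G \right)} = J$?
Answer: $73892$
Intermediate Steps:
$l = -213$
$\left(\left(-152 - 199\right) + q{\left(-13,19 \right)}\right) \left(l + 10\right) = \left(\left(-152 - 199\right) - 13\right) \left(-213 + 10\right) = \left(\left(-152 - 199\right) - 13\right) \left(-203\right) = \left(-351 - 13\right) \left(-203\right) = \left(-364\right) \left(-203\right) = 73892$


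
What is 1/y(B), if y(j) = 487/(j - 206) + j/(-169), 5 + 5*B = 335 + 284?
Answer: -27040/177923 ≈ -0.15198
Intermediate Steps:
B = 614/5 (B = -1 + (335 + 284)/5 = -1 + (⅕)*619 = -1 + 619/5 = 614/5 ≈ 122.80)
y(j) = 487/(-206 + j) - j/169 (y(j) = 487/(-206 + j) + j*(-1/169) = 487/(-206 + j) - j/169)
1/y(B) = 1/((82303 - (614/5)² + 206*(614/5))/(169*(-206 + 614/5))) = 1/((82303 - 1*376996/25 + 126484/5)/(169*(-416/5))) = 1/((1/169)*(-5/416)*(82303 - 376996/25 + 126484/5)) = 1/((1/169)*(-5/416)*(2312999/25)) = 1/(-177923/27040) = -27040/177923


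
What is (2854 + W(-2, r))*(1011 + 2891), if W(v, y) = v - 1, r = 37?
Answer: 11124602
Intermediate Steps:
W(v, y) = -1 + v
(2854 + W(-2, r))*(1011 + 2891) = (2854 + (-1 - 2))*(1011 + 2891) = (2854 - 3)*3902 = 2851*3902 = 11124602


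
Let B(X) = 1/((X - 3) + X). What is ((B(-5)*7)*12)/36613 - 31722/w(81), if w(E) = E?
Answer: -5032898474/12851163 ≈ -391.63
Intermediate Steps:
B(X) = 1/(-3 + 2*X) (B(X) = 1/((-3 + X) + X) = 1/(-3 + 2*X))
((B(-5)*7)*12)/36613 - 31722/w(81) = ((7/(-3 + 2*(-5)))*12)/36613 - 31722/81 = ((7/(-3 - 10))*12)*(1/36613) - 31722*1/81 = ((7/(-13))*12)*(1/36613) - 10574/27 = (-1/13*7*12)*(1/36613) - 10574/27 = -7/13*12*(1/36613) - 10574/27 = -84/13*1/36613 - 10574/27 = -84/475969 - 10574/27 = -5032898474/12851163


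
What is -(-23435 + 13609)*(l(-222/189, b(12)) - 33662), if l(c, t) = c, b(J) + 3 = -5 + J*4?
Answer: -20838784280/63 ≈ -3.3077e+8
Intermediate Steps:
b(J) = -8 + 4*J (b(J) = -3 + (-5 + J*4) = -3 + (-5 + 4*J) = -8 + 4*J)
-(-23435 + 13609)*(l(-222/189, b(12)) - 33662) = -(-23435 + 13609)*(-222/189 - 33662) = -(-9826)*(-222*1/189 - 33662) = -(-9826)*(-74/63 - 33662) = -(-9826)*(-2120780)/63 = -1*20838784280/63 = -20838784280/63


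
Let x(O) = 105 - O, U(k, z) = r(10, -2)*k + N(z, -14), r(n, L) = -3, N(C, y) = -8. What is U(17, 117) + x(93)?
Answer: -47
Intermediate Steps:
U(k, z) = -8 - 3*k (U(k, z) = -3*k - 8 = -8 - 3*k)
U(17, 117) + x(93) = (-8 - 3*17) + (105 - 1*93) = (-8 - 51) + (105 - 93) = -59 + 12 = -47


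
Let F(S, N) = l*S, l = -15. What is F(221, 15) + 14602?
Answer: 11287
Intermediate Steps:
F(S, N) = -15*S
F(221, 15) + 14602 = -15*221 + 14602 = -3315 + 14602 = 11287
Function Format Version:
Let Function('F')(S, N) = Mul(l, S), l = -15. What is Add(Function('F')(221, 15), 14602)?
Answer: 11287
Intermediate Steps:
Function('F')(S, N) = Mul(-15, S)
Add(Function('F')(221, 15), 14602) = Add(Mul(-15, 221), 14602) = Add(-3315, 14602) = 11287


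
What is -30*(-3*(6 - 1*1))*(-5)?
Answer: -2250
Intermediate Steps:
-30*(-3*(6 - 1*1))*(-5) = -30*(-3*(6 - 1))*(-5) = -30*(-3*5)*(-5) = -(-450)*(-5) = -30*75 = -2250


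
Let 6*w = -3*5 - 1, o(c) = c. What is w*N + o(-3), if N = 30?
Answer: -83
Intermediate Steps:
w = -8/3 (w = (-3*5 - 1)/6 = (-15 - 1)/6 = (1/6)*(-16) = -8/3 ≈ -2.6667)
w*N + o(-3) = -8/3*30 - 3 = -80 - 3 = -83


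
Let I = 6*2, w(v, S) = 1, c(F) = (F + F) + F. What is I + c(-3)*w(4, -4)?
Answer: 3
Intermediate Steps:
c(F) = 3*F (c(F) = 2*F + F = 3*F)
I = 12
I + c(-3)*w(4, -4) = 12 + (3*(-3))*1 = 12 - 9*1 = 12 - 9 = 3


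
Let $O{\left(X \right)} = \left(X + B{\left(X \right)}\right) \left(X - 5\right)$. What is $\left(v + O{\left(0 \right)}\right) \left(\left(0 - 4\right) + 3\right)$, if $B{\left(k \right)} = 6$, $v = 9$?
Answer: $21$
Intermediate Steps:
$O{\left(X \right)} = \left(-5 + X\right) \left(6 + X\right)$ ($O{\left(X \right)} = \left(X + 6\right) \left(X - 5\right) = \left(6 + X\right) \left(-5 + X\right) = \left(-5 + X\right) \left(6 + X\right)$)
$\left(v + O{\left(0 \right)}\right) \left(\left(0 - 4\right) + 3\right) = \left(9 + \left(-30 + 0 + 0^{2}\right)\right) \left(\left(0 - 4\right) + 3\right) = \left(9 + \left(-30 + 0 + 0\right)\right) \left(-4 + 3\right) = \left(9 - 30\right) \left(-1\right) = \left(-21\right) \left(-1\right) = 21$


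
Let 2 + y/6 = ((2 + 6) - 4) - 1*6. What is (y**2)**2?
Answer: 331776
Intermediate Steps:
y = -24 (y = -12 + 6*(((2 + 6) - 4) - 1*6) = -12 + 6*((8 - 4) - 6) = -12 + 6*(4 - 6) = -12 + 6*(-2) = -12 - 12 = -24)
(y**2)**2 = ((-24)**2)**2 = 576**2 = 331776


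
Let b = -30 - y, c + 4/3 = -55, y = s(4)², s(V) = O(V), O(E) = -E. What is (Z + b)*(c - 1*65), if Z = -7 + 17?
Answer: 4368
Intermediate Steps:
s(V) = -V
y = 16 (y = (-1*4)² = (-4)² = 16)
c = -169/3 (c = -4/3 - 55 = -169/3 ≈ -56.333)
b = -46 (b = -30 - 1*16 = -30 - 16 = -46)
Z = 10
(Z + b)*(c - 1*65) = (10 - 46)*(-169/3 - 1*65) = -36*(-169/3 - 65) = -36*(-364/3) = 4368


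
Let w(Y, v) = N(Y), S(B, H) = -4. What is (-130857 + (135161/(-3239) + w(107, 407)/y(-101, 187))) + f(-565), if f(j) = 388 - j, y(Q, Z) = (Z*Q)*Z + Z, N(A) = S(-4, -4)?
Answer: -743232265035019/5719558999 ≈ -1.2995e+5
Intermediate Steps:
N(A) = -4
w(Y, v) = -4
y(Q, Z) = Z + Q*Z² (y(Q, Z) = (Q*Z)*Z + Z = Q*Z² + Z = Z + Q*Z²)
(-130857 + (135161/(-3239) + w(107, 407)/y(-101, 187))) + f(-565) = (-130857 + (135161/(-3239) - 4*1/(187*(1 - 101*187)))) + (388 - 1*(-565)) = (-130857 + (135161*(-1/3239) - 4*1/(187*(1 - 18887)))) + (388 + 565) = (-130857 + (-135161/3239 - 4/(187*(-18886)))) + 953 = (-130857 + (-135161/3239 - 4/(-3531682))) + 953 = (-130857 + (-135161/3239 - 4*(-1/3531682))) + 953 = (-130857 + (-135161/3239 + 2/1765841)) + 953 = (-130857 - 238672828923/5719558999) + 953 = -748683004761066/5719558999 + 953 = -743232265035019/5719558999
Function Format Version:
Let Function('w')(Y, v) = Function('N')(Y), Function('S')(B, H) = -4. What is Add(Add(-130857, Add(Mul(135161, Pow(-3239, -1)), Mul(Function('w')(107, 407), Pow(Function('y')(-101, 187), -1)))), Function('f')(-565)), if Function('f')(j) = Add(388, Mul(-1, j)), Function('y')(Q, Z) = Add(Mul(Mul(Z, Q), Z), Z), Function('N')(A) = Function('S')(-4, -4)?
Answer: Rational(-743232265035019, 5719558999) ≈ -1.2995e+5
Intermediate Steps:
Function('N')(A) = -4
Function('w')(Y, v) = -4
Function('y')(Q, Z) = Add(Z, Mul(Q, Pow(Z, 2))) (Function('y')(Q, Z) = Add(Mul(Mul(Q, Z), Z), Z) = Add(Mul(Q, Pow(Z, 2)), Z) = Add(Z, Mul(Q, Pow(Z, 2))))
Add(Add(-130857, Add(Mul(135161, Pow(-3239, -1)), Mul(Function('w')(107, 407), Pow(Function('y')(-101, 187), -1)))), Function('f')(-565)) = Add(Add(-130857, Add(Mul(135161, Pow(-3239, -1)), Mul(-4, Pow(Mul(187, Add(1, Mul(-101, 187))), -1)))), Add(388, Mul(-1, -565))) = Add(Add(-130857, Add(Mul(135161, Rational(-1, 3239)), Mul(-4, Pow(Mul(187, Add(1, -18887)), -1)))), Add(388, 565)) = Add(Add(-130857, Add(Rational(-135161, 3239), Mul(-4, Pow(Mul(187, -18886), -1)))), 953) = Add(Add(-130857, Add(Rational(-135161, 3239), Mul(-4, Pow(-3531682, -1)))), 953) = Add(Add(-130857, Add(Rational(-135161, 3239), Mul(-4, Rational(-1, 3531682)))), 953) = Add(Add(-130857, Add(Rational(-135161, 3239), Rational(2, 1765841))), 953) = Add(Add(-130857, Rational(-238672828923, 5719558999)), 953) = Add(Rational(-748683004761066, 5719558999), 953) = Rational(-743232265035019, 5719558999)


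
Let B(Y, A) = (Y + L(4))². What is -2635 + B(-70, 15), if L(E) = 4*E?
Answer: 281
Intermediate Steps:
B(Y, A) = (16 + Y)² (B(Y, A) = (Y + 4*4)² = (Y + 16)² = (16 + Y)²)
-2635 + B(-70, 15) = -2635 + (16 - 70)² = -2635 + (-54)² = -2635 + 2916 = 281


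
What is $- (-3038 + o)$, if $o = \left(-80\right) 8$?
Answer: $3678$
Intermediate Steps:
$o = -640$
$- (-3038 + o) = - (-3038 - 640) = \left(-1\right) \left(-3678\right) = 3678$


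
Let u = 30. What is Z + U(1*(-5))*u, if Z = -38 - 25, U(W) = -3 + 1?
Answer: -123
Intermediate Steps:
U(W) = -2
Z = -63
Z + U(1*(-5))*u = -63 - 2*30 = -63 - 60 = -123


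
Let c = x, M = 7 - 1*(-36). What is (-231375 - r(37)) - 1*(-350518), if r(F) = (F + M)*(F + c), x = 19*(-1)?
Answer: 117703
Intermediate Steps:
M = 43 (M = 7 + 36 = 43)
x = -19
c = -19
r(F) = (-19 + F)*(43 + F) (r(F) = (F + 43)*(F - 19) = (43 + F)*(-19 + F) = (-19 + F)*(43 + F))
(-231375 - r(37)) - 1*(-350518) = (-231375 - (-817 + 37² + 24*37)) - 1*(-350518) = (-231375 - (-817 + 1369 + 888)) + 350518 = (-231375 - 1*1440) + 350518 = (-231375 - 1440) + 350518 = -232815 + 350518 = 117703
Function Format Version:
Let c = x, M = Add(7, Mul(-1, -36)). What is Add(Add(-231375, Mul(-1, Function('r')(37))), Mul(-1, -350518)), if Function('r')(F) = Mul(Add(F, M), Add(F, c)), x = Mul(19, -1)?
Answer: 117703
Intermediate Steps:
M = 43 (M = Add(7, 36) = 43)
x = -19
c = -19
Function('r')(F) = Mul(Add(-19, F), Add(43, F)) (Function('r')(F) = Mul(Add(F, 43), Add(F, -19)) = Mul(Add(43, F), Add(-19, F)) = Mul(Add(-19, F), Add(43, F)))
Add(Add(-231375, Mul(-1, Function('r')(37))), Mul(-1, -350518)) = Add(Add(-231375, Mul(-1, Add(-817, Pow(37, 2), Mul(24, 37)))), Mul(-1, -350518)) = Add(Add(-231375, Mul(-1, Add(-817, 1369, 888))), 350518) = Add(Add(-231375, Mul(-1, 1440)), 350518) = Add(Add(-231375, -1440), 350518) = Add(-232815, 350518) = 117703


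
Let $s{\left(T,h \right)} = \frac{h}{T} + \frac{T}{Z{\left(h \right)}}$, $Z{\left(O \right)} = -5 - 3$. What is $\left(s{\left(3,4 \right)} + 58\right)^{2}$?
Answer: $\frac{2002225}{576} \approx 3476.1$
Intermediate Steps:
$Z{\left(O \right)} = -8$ ($Z{\left(O \right)} = -5 - 3 = -8$)
$s{\left(T,h \right)} = - \frac{T}{8} + \frac{h}{T}$ ($s{\left(T,h \right)} = \frac{h}{T} + \frac{T}{-8} = \frac{h}{T} + T \left(- \frac{1}{8}\right) = \frac{h}{T} - \frac{T}{8} = - \frac{T}{8} + \frac{h}{T}$)
$\left(s{\left(3,4 \right)} + 58\right)^{2} = \left(\left(\left(- \frac{1}{8}\right) 3 + \frac{4}{3}\right) + 58\right)^{2} = \left(\left(- \frac{3}{8} + 4 \cdot \frac{1}{3}\right) + 58\right)^{2} = \left(\left(- \frac{3}{8} + \frac{4}{3}\right) + 58\right)^{2} = \left(\frac{23}{24} + 58\right)^{2} = \left(\frac{1415}{24}\right)^{2} = \frac{2002225}{576}$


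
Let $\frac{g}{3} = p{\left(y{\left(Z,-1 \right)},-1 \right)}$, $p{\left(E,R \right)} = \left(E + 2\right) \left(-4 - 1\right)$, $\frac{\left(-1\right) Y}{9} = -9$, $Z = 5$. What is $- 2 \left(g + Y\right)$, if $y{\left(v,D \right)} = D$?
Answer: $-132$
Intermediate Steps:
$Y = 81$ ($Y = \left(-9\right) \left(-9\right) = 81$)
$p{\left(E,R \right)} = -10 - 5 E$ ($p{\left(E,R \right)} = \left(2 + E\right) \left(-5\right) = -10 - 5 E$)
$g = -15$ ($g = 3 \left(-10 - -5\right) = 3 \left(-10 + 5\right) = 3 \left(-5\right) = -15$)
$- 2 \left(g + Y\right) = - 2 \left(-15 + 81\right) = \left(-2\right) 66 = -132$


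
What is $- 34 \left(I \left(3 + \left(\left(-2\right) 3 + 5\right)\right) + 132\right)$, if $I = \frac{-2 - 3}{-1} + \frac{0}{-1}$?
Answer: $-4828$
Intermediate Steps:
$I = 5$ ($I = \left(-2 - 3\right) \left(-1\right) + 0 \left(-1\right) = \left(-5\right) \left(-1\right) + 0 = 5 + 0 = 5$)
$- 34 \left(I \left(3 + \left(\left(-2\right) 3 + 5\right)\right) + 132\right) = - 34 \left(5 \left(3 + \left(\left(-2\right) 3 + 5\right)\right) + 132\right) = - 34 \left(5 \left(3 + \left(-6 + 5\right)\right) + 132\right) = - 34 \left(5 \left(3 - 1\right) + 132\right) = - 34 \left(5 \cdot 2 + 132\right) = - 34 \left(10 + 132\right) = \left(-34\right) 142 = -4828$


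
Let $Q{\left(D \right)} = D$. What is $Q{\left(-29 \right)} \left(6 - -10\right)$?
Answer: $-464$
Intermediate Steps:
$Q{\left(-29 \right)} \left(6 - -10\right) = - 29 \left(6 - -10\right) = - 29 \left(6 + 10\right) = \left(-29\right) 16 = -464$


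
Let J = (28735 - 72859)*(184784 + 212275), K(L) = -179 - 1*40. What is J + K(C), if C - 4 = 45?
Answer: -17519831535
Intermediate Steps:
C = 49 (C = 4 + 45 = 49)
K(L) = -219 (K(L) = -179 - 40 = -219)
J = -17519831316 (J = -44124*397059 = -17519831316)
J + K(C) = -17519831316 - 219 = -17519831535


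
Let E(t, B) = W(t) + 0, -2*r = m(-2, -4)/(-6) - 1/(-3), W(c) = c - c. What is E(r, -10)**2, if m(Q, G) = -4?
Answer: 0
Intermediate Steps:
W(c) = 0
r = -1/2 (r = -(-4/(-6) - 1/(-3))/2 = -(-4*(-1/6) - 1*(-1/3))/2 = -(2/3 + 1/3)/2 = -1/2*1 = -1/2 ≈ -0.50000)
E(t, B) = 0 (E(t, B) = 0 + 0 = 0)
E(r, -10)**2 = 0**2 = 0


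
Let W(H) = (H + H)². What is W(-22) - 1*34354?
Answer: -32418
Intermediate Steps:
W(H) = 4*H² (W(H) = (2*H)² = 4*H²)
W(-22) - 1*34354 = 4*(-22)² - 1*34354 = 4*484 - 34354 = 1936 - 34354 = -32418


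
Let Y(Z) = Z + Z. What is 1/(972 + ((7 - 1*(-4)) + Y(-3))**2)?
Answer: 1/997 ≈ 0.0010030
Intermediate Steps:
Y(Z) = 2*Z
1/(972 + ((7 - 1*(-4)) + Y(-3))**2) = 1/(972 + ((7 - 1*(-4)) + 2*(-3))**2) = 1/(972 + ((7 + 4) - 6)**2) = 1/(972 + (11 - 6)**2) = 1/(972 + 5**2) = 1/(972 + 25) = 1/997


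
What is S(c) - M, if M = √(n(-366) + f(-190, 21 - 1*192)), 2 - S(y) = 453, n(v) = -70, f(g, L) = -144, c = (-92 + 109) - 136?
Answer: -451 - I*√214 ≈ -451.0 - 14.629*I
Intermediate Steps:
c = -119 (c = 17 - 136 = -119)
S(y) = -451 (S(y) = 2 - 1*453 = 2 - 453 = -451)
M = I*√214 (M = √(-70 - 144) = √(-214) = I*√214 ≈ 14.629*I)
S(c) - M = -451 - I*√214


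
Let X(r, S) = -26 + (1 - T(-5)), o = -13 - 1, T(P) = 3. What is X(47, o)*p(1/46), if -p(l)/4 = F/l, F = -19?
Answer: -97888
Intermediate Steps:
p(l) = 76/l (p(l) = -(-76)/l = 76/l)
o = -14
X(r, S) = -28 (X(r, S) = -26 + (1 - 1*3) = -26 + (1 - 3) = -26 - 2 = -28)
X(47, o)*p(1/46) = -2128/(1/46) = -2128/1/46 = -2128*46 = -28*3496 = -97888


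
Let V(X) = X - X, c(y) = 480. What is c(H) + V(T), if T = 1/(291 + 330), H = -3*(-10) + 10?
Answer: 480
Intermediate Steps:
H = 40 (H = 30 + 10 = 40)
T = 1/621 ≈ 0.0016103
V(X) = 0
c(H) + V(T) = 480 + 0 = 480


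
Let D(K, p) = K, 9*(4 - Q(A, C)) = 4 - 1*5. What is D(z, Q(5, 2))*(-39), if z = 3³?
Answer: -1053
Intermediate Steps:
Q(A, C) = 37/9 (Q(A, C) = 4 - (4 - 1*5)/9 = 4 - (4 - 5)/9 = 4 - ⅑*(-1) = 4 + ⅑ = 37/9)
z = 27
D(z, Q(5, 2))*(-39) = 27*(-39) = -1053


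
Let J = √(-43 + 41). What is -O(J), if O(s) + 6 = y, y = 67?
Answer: -61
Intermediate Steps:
J = I*√2 (J = √(-2) = I*√2 ≈ 1.4142*I)
O(s) = 61 (O(s) = -6 + 67 = 61)
-O(J) = -1*61 = -61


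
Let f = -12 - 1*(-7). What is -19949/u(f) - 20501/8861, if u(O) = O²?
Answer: -177280614/221525 ≈ -800.27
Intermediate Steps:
f = -5 (f = -12 + 7 = -5)
-19949/u(f) - 20501/8861 = -19949/((-5)²) - 20501/8861 = -19949/25 - 20501*1/8861 = -19949*1/25 - 20501/8861 = -19949/25 - 20501/8861 = -177280614/221525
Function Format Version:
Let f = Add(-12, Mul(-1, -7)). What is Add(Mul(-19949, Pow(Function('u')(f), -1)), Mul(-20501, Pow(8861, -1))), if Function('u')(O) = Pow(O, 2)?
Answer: Rational(-177280614, 221525) ≈ -800.27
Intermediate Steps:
f = -5 (f = Add(-12, 7) = -5)
Add(Mul(-19949, Pow(Function('u')(f), -1)), Mul(-20501, Pow(8861, -1))) = Add(Mul(-19949, Pow(Pow(-5, 2), -1)), Mul(-20501, Pow(8861, -1))) = Add(Mul(-19949, Pow(25, -1)), Mul(-20501, Rational(1, 8861))) = Add(Mul(-19949, Rational(1, 25)), Rational(-20501, 8861)) = Add(Rational(-19949, 25), Rational(-20501, 8861)) = Rational(-177280614, 221525)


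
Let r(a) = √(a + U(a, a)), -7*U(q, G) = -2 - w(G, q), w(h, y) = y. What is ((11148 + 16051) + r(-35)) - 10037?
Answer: 17162 + I*√1946/7 ≈ 17162.0 + 6.3019*I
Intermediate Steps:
U(q, G) = 2/7 + q/7 (U(q, G) = -(-2 - q)/7 = 2/7 + q/7)
r(a) = √(2/7 + 8*a/7) (r(a) = √(a + (2/7 + a/7)) = √(2/7 + 8*a/7))
((11148 + 16051) + r(-35)) - 10037 = ((11148 + 16051) + √(14 + 56*(-35))/7) - 10037 = (27199 + √(14 - 1960)/7) - 10037 = (27199 + √(-1946)/7) - 10037 = (27199 + (I*√1946)/7) - 10037 = (27199 + I*√1946/7) - 10037 = 17162 + I*√1946/7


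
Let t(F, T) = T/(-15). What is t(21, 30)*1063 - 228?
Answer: -2354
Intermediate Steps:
t(F, T) = -T/15 (t(F, T) = T*(-1/15) = -T/15)
t(21, 30)*1063 - 228 = -1/15*30*1063 - 228 = -2*1063 - 228 = -2126 - 228 = -2354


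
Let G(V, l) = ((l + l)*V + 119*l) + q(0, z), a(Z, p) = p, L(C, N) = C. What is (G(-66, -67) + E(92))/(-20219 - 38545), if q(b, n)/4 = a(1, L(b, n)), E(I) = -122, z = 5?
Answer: -749/58764 ≈ -0.012746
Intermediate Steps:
q(b, n) = 4*b
G(V, l) = 119*l + 2*V*l (G(V, l) = ((l + l)*V + 119*l) + 4*0 = ((2*l)*V + 119*l) + 0 = (2*V*l + 119*l) + 0 = (119*l + 2*V*l) + 0 = 119*l + 2*V*l)
(G(-66, -67) + E(92))/(-20219 - 38545) = (-67*(119 + 2*(-66)) - 122)/(-20219 - 38545) = (-67*(119 - 132) - 122)/(-58764) = (-67*(-13) - 122)*(-1/58764) = (871 - 122)*(-1/58764) = 749*(-1/58764) = -749/58764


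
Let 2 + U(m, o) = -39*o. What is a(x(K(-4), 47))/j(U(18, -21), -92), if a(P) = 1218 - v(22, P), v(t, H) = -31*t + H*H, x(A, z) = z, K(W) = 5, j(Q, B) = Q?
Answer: -309/817 ≈ -0.37821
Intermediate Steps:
U(m, o) = -2 - 39*o
v(t, H) = H² - 31*t (v(t, H) = -31*t + H² = H² - 31*t)
a(P) = 1900 - P² (a(P) = 1218 - (P² - 31*22) = 1218 - (P² - 682) = 1218 - (-682 + P²) = 1218 + (682 - P²) = 1900 - P²)
a(x(K(-4), 47))/j(U(18, -21), -92) = (1900 - 1*47²)/(-2 - 39*(-21)) = (1900 - 1*2209)/(-2 + 819) = (1900 - 2209)/817 = -309*1/817 = -309/817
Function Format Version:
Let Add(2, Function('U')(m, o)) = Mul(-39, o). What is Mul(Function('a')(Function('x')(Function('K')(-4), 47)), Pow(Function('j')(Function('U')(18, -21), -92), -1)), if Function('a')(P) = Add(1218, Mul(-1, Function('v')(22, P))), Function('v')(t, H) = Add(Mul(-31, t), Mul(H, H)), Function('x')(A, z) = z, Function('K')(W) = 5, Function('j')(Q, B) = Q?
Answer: Rational(-309, 817) ≈ -0.37821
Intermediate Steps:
Function('U')(m, o) = Add(-2, Mul(-39, o))
Function('v')(t, H) = Add(Pow(H, 2), Mul(-31, t)) (Function('v')(t, H) = Add(Mul(-31, t), Pow(H, 2)) = Add(Pow(H, 2), Mul(-31, t)))
Function('a')(P) = Add(1900, Mul(-1, Pow(P, 2))) (Function('a')(P) = Add(1218, Mul(-1, Add(Pow(P, 2), Mul(-31, 22)))) = Add(1218, Mul(-1, Add(Pow(P, 2), -682))) = Add(1218, Mul(-1, Add(-682, Pow(P, 2)))) = Add(1218, Add(682, Mul(-1, Pow(P, 2)))) = Add(1900, Mul(-1, Pow(P, 2))))
Mul(Function('a')(Function('x')(Function('K')(-4), 47)), Pow(Function('j')(Function('U')(18, -21), -92), -1)) = Mul(Add(1900, Mul(-1, Pow(47, 2))), Pow(Add(-2, Mul(-39, -21)), -1)) = Mul(Add(1900, Mul(-1, 2209)), Pow(Add(-2, 819), -1)) = Mul(Add(1900, -2209), Pow(817, -1)) = Mul(-309, Rational(1, 817)) = Rational(-309, 817)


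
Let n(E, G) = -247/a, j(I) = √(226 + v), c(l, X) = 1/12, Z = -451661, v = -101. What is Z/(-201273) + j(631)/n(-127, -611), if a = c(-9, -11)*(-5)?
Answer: 451661/201273 + 25*√5/2964 ≈ 2.2629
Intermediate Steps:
c(l, X) = 1/12
a = -5/12 (a = (1/12)*(-5) = -5/12 ≈ -0.41667)
j(I) = 5*√5 (j(I) = √(226 - 101) = √125 = 5*√5)
n(E, G) = 2964/5 (n(E, G) = -247/(-5/12) = -247*(-12/5) = 2964/5)
Z/(-201273) + j(631)/n(-127, -611) = -451661/(-201273) + (5*√5)/(2964/5) = -451661*(-1/201273) + (5*√5)*(5/2964) = 451661/201273 + 25*√5/2964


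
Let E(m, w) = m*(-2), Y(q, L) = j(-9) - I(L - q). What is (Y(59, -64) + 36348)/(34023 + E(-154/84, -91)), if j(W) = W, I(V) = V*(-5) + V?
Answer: 107541/102080 ≈ 1.0535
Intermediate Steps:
I(V) = -4*V (I(V) = -5*V + V = -4*V)
Y(q, L) = -9 - 4*q + 4*L (Y(q, L) = -9 - (-4)*(L - q) = -9 - (-4*L + 4*q) = -9 + (-4*q + 4*L) = -9 - 4*q + 4*L)
E(m, w) = -2*m
(Y(59, -64) + 36348)/(34023 + E(-154/84, -91)) = ((-9 - 4*59 + 4*(-64)) + 36348)/(34023 - (-308)/84) = ((-9 - 236 - 256) + 36348)/(34023 - (-308)/84) = (-501 + 36348)/(34023 - 2*(-11/6)) = 35847/(34023 + 11/3) = 35847/(102080/3) = 35847*(3/102080) = 107541/102080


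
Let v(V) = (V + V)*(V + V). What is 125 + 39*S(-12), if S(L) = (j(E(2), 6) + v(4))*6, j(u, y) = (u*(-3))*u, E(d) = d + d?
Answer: 3869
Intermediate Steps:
E(d) = 2*d
v(V) = 4*V² (v(V) = (2*V)*(2*V) = 4*V²)
j(u, y) = -3*u² (j(u, y) = (-3*u)*u = -3*u²)
S(L) = 96 (S(L) = (-3*(2*2)² + 4*4²)*6 = (-3*4² + 4*16)*6 = (-3*16 + 64)*6 = (-48 + 64)*6 = 16*6 = 96)
125 + 39*S(-12) = 125 + 39*96 = 125 + 3744 = 3869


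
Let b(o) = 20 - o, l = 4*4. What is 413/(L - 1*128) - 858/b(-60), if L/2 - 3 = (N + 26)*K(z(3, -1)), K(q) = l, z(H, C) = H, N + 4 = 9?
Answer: -35671/3480 ≈ -10.250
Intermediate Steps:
N = 5 (N = -4 + 9 = 5)
l = 16
K(q) = 16
L = 998 (L = 6 + 2*((5 + 26)*16) = 6 + 2*(31*16) = 6 + 2*496 = 6 + 992 = 998)
413/(L - 1*128) - 858/b(-60) = 413/(998 - 1*128) - 858/(20 - 1*(-60)) = 413/(998 - 128) - 858/(20 + 60) = 413/870 - 858/80 = 413*(1/870) - 858*1/80 = 413/870 - 429/40 = -35671/3480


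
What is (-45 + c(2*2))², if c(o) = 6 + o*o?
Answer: 529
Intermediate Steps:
c(o) = 6 + o²
(-45 + c(2*2))² = (-45 + (6 + (2*2)²))² = (-45 + (6 + 4²))² = (-45 + (6 + 16))² = (-45 + 22)² = (-23)² = 529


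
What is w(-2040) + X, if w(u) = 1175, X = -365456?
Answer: -364281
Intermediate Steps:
w(-2040) + X = 1175 - 365456 = -364281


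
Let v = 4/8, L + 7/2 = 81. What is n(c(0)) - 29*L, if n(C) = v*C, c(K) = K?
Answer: -4495/2 ≈ -2247.5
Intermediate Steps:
L = 155/2 (L = -7/2 + 81 = 155/2 ≈ 77.500)
v = ½ (v = 4*(⅛) = ½ ≈ 0.50000)
n(C) = C/2
n(c(0)) - 29*L = (½)*0 - 29*155/2 = 0 - 4495/2 = -4495/2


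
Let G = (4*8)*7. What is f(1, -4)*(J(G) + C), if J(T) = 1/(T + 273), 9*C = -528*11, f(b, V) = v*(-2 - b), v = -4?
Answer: -3848756/497 ≈ -7744.0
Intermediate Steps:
f(b, V) = 8 + 4*b (f(b, V) = -4*(-2 - b) = 8 + 4*b)
G = 224 (G = 32*7 = 224)
C = -1936/3 (C = (-528*11)/9 = (⅑)*(-5808) = -1936/3 ≈ -645.33)
J(T) = 1/(273 + T)
f(1, -4)*(J(G) + C) = (8 + 4*1)*(1/(273 + 224) - 1936/3) = (8 + 4)*(1/497 - 1936/3) = 12*(1/497 - 1936/3) = 12*(-962189/1491) = -3848756/497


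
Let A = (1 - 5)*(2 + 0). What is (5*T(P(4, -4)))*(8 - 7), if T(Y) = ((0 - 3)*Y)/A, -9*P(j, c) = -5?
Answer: 25/24 ≈ 1.0417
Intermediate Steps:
P(j, c) = 5/9 (P(j, c) = -⅑*(-5) = 5/9)
A = -8 (A = -4*2 = -8)
T(Y) = 3*Y/8 (T(Y) = ((0 - 3)*Y)/(-8) = -3*Y*(-⅛) = 3*Y/8)
(5*T(P(4, -4)))*(8 - 7) = (5*((3/8)*(5/9)))*(8 - 7) = (5*(5/24))*1 = (25/24)*1 = 25/24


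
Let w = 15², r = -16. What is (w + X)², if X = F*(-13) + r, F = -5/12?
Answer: 6620329/144 ≈ 45975.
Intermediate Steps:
F = -5/12 (F = -5*1/12 = -5/12 ≈ -0.41667)
w = 225
X = -127/12 (X = -5/12*(-13) - 16 = 65/12 - 16 = -127/12 ≈ -10.583)
(w + X)² = (225 - 127/12)² = (2573/12)² = 6620329/144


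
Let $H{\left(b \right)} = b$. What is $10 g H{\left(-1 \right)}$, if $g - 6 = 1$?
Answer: $-70$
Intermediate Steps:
$g = 7$ ($g = 6 + 1 = 7$)
$10 g H{\left(-1 \right)} = 10 \cdot 7 \left(-1\right) = 70 \left(-1\right) = -70$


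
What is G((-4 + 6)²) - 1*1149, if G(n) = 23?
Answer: -1126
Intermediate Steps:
G((-4 + 6)²) - 1*1149 = 23 - 1*1149 = 23 - 1149 = -1126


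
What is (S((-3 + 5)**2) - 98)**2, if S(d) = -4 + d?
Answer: 9604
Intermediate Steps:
(S((-3 + 5)**2) - 98)**2 = ((-4 + (-3 + 5)**2) - 98)**2 = ((-4 + 2**2) - 98)**2 = ((-4 + 4) - 98)**2 = (0 - 98)**2 = (-98)**2 = 9604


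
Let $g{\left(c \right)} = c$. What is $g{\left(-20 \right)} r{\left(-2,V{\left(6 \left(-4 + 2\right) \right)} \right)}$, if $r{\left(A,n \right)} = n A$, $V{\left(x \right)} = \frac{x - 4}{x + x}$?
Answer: $\frac{80}{3} \approx 26.667$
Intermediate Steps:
$V{\left(x \right)} = \frac{-4 + x}{2 x}$
$r{\left(A,n \right)} = A n$
$g{\left(-20 \right)} r{\left(-2,V{\left(6 \left(-4 + 2\right) \right)} \right)} = - 20 \left(- 2 \frac{-4 + 6 \left(-4 + 2\right)}{2 \cdot 6 \left(-4 + 2\right)}\right) = - 20 \left(- 2 \frac{-4 + 6 \left(-2\right)}{2 \cdot 6 \left(-2\right)}\right) = - 20 \left(- 2 \frac{-4 - 12}{2 \left(-12\right)}\right) = - 20 \left(- 2 \cdot \frac{1}{2} \left(- \frac{1}{12}\right) \left(-16\right)\right) = - 20 \left(\left(-2\right) \frac{2}{3}\right) = \left(-20\right) \left(- \frac{4}{3}\right) = \frac{80}{3}$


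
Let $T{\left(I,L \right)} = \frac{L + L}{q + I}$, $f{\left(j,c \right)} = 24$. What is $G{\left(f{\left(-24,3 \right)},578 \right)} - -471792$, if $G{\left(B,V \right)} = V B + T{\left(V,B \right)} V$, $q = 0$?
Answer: $485712$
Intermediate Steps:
$T{\left(I,L \right)} = \frac{2 L}{I}$ ($T{\left(I,L \right)} = \frac{L + L}{0 + I} = \frac{2 L}{I}$)
$G{\left(B,V \right)} = 2 B + B V$ ($G{\left(B,V \right)} = V B + \frac{2 B}{V} V = B V + 2 B = 2 B + B V$)
$G{\left(f{\left(-24,3 \right)},578 \right)} - -471792 = 24 \left(2 + 578\right) - -471792 = 24 \cdot 580 + 471792 = 13920 + 471792 = 485712$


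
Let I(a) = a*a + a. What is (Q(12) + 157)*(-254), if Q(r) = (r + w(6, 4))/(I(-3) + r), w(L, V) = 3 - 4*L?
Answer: -39751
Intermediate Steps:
I(a) = a + a**2 (I(a) = a**2 + a = a + a**2)
Q(r) = (-21 + r)/(6 + r) (Q(r) = (r + (3 - 4*6))/(-3*(1 - 3) + r) = (r + (3 - 24))/(-3*(-2) + r) = (r - 21)/(6 + r) = (-21 + r)/(6 + r))
(Q(12) + 157)*(-254) = ((-21 + 12)/(6 + 12) + 157)*(-254) = (-9/18 + 157)*(-254) = ((1/18)*(-9) + 157)*(-254) = (-1/2 + 157)*(-254) = (313/2)*(-254) = -39751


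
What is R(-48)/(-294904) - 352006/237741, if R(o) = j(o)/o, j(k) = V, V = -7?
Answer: -553642731171/373924116608 ≈ -1.4806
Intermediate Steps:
j(k) = -7
R(o) = -7/o
R(-48)/(-294904) - 352006/237741 = -7/(-48)/(-294904) - 352006/237741 = -7*(-1/48)*(-1/294904) - 352006*1/237741 = (7/48)*(-1/294904) - 352006/237741 = -7/14155392 - 352006/237741 = -553642731171/373924116608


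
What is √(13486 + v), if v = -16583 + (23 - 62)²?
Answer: 2*I*√394 ≈ 39.699*I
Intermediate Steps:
v = -15062 (v = -16583 + (-39)² = -16583 + 1521 = -15062)
√(13486 + v) = √(13486 - 15062) = √(-1576) = 2*I*√394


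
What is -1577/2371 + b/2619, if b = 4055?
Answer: 5484242/6209649 ≈ 0.88318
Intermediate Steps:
-1577/2371 + b/2619 = -1577/2371 + 4055/2619 = 5484242/6209649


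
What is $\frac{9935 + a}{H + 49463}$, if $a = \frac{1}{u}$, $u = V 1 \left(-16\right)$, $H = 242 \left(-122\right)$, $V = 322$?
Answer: $\frac{51185119}{102725728} \approx 0.49827$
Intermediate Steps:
$H = -29524$
$u = -5152$ ($u = 322 \cdot 1 \left(-16\right) = 322 \left(-16\right) = -5152$)
$a = - \frac{1}{5152}$ ($a = \frac{1}{-5152} = - \frac{1}{5152} \approx -0.0001941$)
$\frac{9935 + a}{H + 49463} = \frac{9935 - \frac{1}{5152}}{-29524 + 49463} = \frac{51185119}{5152 \cdot 19939} = \frac{51185119}{5152} \cdot \frac{1}{19939} = \frac{51185119}{102725728}$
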